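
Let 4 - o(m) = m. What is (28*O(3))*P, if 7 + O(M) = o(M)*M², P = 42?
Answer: 2352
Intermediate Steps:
o(m) = 4 - m
O(M) = -7 + M²*(4 - M) (O(M) = -7 + (4 - M)*M² = -7 + M²*(4 - M))
(28*O(3))*P = (28*(-7 + 3²*(4 - 1*3)))*42 = (28*(-7 + 9*(4 - 3)))*42 = (28*(-7 + 9*1))*42 = (28*(-7 + 9))*42 = (28*2)*42 = 56*42 = 2352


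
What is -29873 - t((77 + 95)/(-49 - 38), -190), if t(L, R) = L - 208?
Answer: -2580683/87 ≈ -29663.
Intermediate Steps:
t(L, R) = -208 + L
-29873 - t((77 + 95)/(-49 - 38), -190) = -29873 - (-208 + (77 + 95)/(-49 - 38)) = -29873 - (-208 + 172/(-87)) = -29873 - (-208 + 172*(-1/87)) = -29873 - (-208 - 172/87) = -29873 - 1*(-18268/87) = -29873 + 18268/87 = -2580683/87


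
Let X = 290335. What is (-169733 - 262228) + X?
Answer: -141626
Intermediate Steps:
(-169733 - 262228) + X = (-169733 - 262228) + 290335 = -431961 + 290335 = -141626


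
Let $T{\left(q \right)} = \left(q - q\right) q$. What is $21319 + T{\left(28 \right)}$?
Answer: $21319$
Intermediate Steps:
$T{\left(q \right)} = 0$ ($T{\left(q \right)} = 0 q = 0$)
$21319 + T{\left(28 \right)} = 21319 + 0 = 21319$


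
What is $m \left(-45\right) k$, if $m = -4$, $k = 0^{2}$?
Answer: $0$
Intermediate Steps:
$k = 0$
$m \left(-45\right) k = \left(-4\right) \left(-45\right) 0 = 180 \cdot 0 = 0$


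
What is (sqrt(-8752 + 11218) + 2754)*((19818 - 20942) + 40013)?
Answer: 107100306 + 116667*sqrt(274) ≈ 1.0903e+8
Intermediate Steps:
(sqrt(-8752 + 11218) + 2754)*((19818 - 20942) + 40013) = (sqrt(2466) + 2754)*(-1124 + 40013) = (3*sqrt(274) + 2754)*38889 = (2754 + 3*sqrt(274))*38889 = 107100306 + 116667*sqrt(274)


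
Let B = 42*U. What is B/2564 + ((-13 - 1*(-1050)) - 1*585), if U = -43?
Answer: 578561/1282 ≈ 451.30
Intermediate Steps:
B = -1806 (B = 42*(-43) = -1806)
B/2564 + ((-13 - 1*(-1050)) - 1*585) = -1806/2564 + ((-13 - 1*(-1050)) - 1*585) = -1806*1/2564 + ((-13 + 1050) - 585) = -903/1282 + (1037 - 585) = -903/1282 + 452 = 578561/1282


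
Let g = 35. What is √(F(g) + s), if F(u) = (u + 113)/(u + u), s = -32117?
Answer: I*√39340735/35 ≈ 179.21*I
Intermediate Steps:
F(u) = (113 + u)/(2*u) (F(u) = (113 + u)/((2*u)) = (113 + u)*(1/(2*u)) = (113 + u)/(2*u))
√(F(g) + s) = √((½)*(113 + 35)/35 - 32117) = √((½)*(1/35)*148 - 32117) = √(74/35 - 32117) = √(-1124021/35) = I*√39340735/35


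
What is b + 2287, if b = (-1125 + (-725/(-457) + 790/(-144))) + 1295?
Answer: 80716813/32904 ≈ 2453.1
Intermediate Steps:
b = 5465365/32904 (b = (-1125 + (-725*(-1/457) + 790*(-1/144))) + 1295 = (-1125 + (725/457 - 395/72)) + 1295 = (-1125 - 128315/32904) + 1295 = -37145315/32904 + 1295 = 5465365/32904 ≈ 166.10)
b + 2287 = 5465365/32904 + 2287 = 80716813/32904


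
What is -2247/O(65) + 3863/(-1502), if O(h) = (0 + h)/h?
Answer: -3378857/1502 ≈ -2249.6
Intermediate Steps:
O(h) = 1 (O(h) = h/h = 1)
-2247/O(65) + 3863/(-1502) = -2247/1 + 3863/(-1502) = -2247*1 + 3863*(-1/1502) = -2247 - 3863/1502 = -3378857/1502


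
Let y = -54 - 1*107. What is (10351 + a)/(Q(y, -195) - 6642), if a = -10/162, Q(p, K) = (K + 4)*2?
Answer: -419213/284472 ≈ -1.4737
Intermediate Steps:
y = -161 (y = -54 - 107 = -161)
Q(p, K) = 8 + 2*K (Q(p, K) = (4 + K)*2 = 8 + 2*K)
a = -5/81 (a = (1/162)*(-10) = -5/81 ≈ -0.061728)
(10351 + a)/(Q(y, -195) - 6642) = (10351 - 5/81)/((8 + 2*(-195)) - 6642) = 838426/(81*((8 - 390) - 6642)) = 838426/(81*(-382 - 6642)) = (838426/81)/(-7024) = (838426/81)*(-1/7024) = -419213/284472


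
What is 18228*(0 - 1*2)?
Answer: -36456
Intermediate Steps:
18228*(0 - 1*2) = 18228*(0 - 2) = 18228*(-2) = -36456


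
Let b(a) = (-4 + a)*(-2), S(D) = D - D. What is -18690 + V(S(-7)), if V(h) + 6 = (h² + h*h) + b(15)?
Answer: -18718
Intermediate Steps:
S(D) = 0
b(a) = 8 - 2*a
V(h) = -28 + 2*h² (V(h) = -6 + ((h² + h*h) + (8 - 2*15)) = -6 + ((h² + h²) + (8 - 30)) = -6 + (2*h² - 22) = -6 + (-22 + 2*h²) = -28 + 2*h²)
-18690 + V(S(-7)) = -18690 + (-28 + 2*0²) = -18690 + (-28 + 2*0) = -18690 + (-28 + 0) = -18690 - 28 = -18718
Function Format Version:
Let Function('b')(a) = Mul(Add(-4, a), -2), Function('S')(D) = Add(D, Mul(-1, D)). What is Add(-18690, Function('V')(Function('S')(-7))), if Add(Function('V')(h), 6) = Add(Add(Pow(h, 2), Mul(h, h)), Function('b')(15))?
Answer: -18718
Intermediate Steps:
Function('S')(D) = 0
Function('b')(a) = Add(8, Mul(-2, a))
Function('V')(h) = Add(-28, Mul(2, Pow(h, 2))) (Function('V')(h) = Add(-6, Add(Add(Pow(h, 2), Mul(h, h)), Add(8, Mul(-2, 15)))) = Add(-6, Add(Add(Pow(h, 2), Pow(h, 2)), Add(8, -30))) = Add(-6, Add(Mul(2, Pow(h, 2)), -22)) = Add(-6, Add(-22, Mul(2, Pow(h, 2)))) = Add(-28, Mul(2, Pow(h, 2))))
Add(-18690, Function('V')(Function('S')(-7))) = Add(-18690, Add(-28, Mul(2, Pow(0, 2)))) = Add(-18690, Add(-28, Mul(2, 0))) = Add(-18690, Add(-28, 0)) = Add(-18690, -28) = -18718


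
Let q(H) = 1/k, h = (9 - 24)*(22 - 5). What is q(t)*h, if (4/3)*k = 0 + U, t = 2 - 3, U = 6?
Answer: -170/3 ≈ -56.667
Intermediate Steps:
h = -255 (h = -15*17 = -255)
t = -1
k = 9/2 (k = 3*(0 + 6)/4 = (¾)*6 = 9/2 ≈ 4.5000)
q(H) = 2/9 (q(H) = 1/(9/2) = 2/9)
q(t)*h = (2/9)*(-255) = -170/3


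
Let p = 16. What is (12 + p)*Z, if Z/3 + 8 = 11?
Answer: 252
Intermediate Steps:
Z = 9 (Z = -24 + 3*11 = -24 + 33 = 9)
(12 + p)*Z = (12 + 16)*9 = 28*9 = 252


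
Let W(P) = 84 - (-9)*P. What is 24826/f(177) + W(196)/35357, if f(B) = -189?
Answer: -125346230/954639 ≈ -131.30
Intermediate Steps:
W(P) = 84 + 9*P
24826/f(177) + W(196)/35357 = 24826/(-189) + (84 + 9*196)/35357 = 24826*(-1/189) + (84 + 1764)*(1/35357) = -24826/189 + 1848*(1/35357) = -24826/189 + 264/5051 = -125346230/954639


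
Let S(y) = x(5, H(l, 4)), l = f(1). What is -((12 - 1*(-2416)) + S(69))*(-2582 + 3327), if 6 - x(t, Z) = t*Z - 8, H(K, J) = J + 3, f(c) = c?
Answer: -1793215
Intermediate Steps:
l = 1
H(K, J) = 3 + J
x(t, Z) = 14 - Z*t (x(t, Z) = 6 - (t*Z - 8) = 6 - (Z*t - 8) = 6 - (-8 + Z*t) = 6 + (8 - Z*t) = 14 - Z*t)
S(y) = -21 (S(y) = 14 - 1*(3 + 4)*5 = 14 - 1*7*5 = 14 - 35 = -21)
-((12 - 1*(-2416)) + S(69))*(-2582 + 3327) = -((12 - 1*(-2416)) - 21)*(-2582 + 3327) = -((12 + 2416) - 21)*745 = -(2428 - 21)*745 = -2407*745 = -1*1793215 = -1793215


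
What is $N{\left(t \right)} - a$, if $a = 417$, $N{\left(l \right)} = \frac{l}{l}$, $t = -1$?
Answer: $-416$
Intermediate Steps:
$N{\left(l \right)} = 1$
$N{\left(t \right)} - a = 1 - 417 = -416$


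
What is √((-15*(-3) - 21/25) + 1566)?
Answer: √40254/5 ≈ 40.127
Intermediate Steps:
√((-15*(-3) - 21/25) + 1566) = √((45 - 21*1/25) + 1566) = √((45 - 21/25) + 1566) = √(1104/25 + 1566) = √(40254/25) = √40254/5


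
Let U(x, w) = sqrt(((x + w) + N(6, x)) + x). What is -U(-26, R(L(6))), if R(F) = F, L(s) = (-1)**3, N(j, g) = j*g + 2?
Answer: -3*I*sqrt(23) ≈ -14.387*I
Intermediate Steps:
N(j, g) = 2 + g*j (N(j, g) = g*j + 2 = 2 + g*j)
L(s) = -1
U(x, w) = sqrt(2 + w + 8*x) (U(x, w) = sqrt(((x + w) + (2 + x*6)) + x) = sqrt(((w + x) + (2 + 6*x)) + x) = sqrt((2 + w + 7*x) + x) = sqrt(2 + w + 8*x))
-U(-26, R(L(6))) = -sqrt(2 - 1 + 8*(-26)) = -sqrt(2 - 1 - 208) = -sqrt(-207) = -3*I*sqrt(23)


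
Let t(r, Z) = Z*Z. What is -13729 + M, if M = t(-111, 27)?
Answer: -13000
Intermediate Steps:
t(r, Z) = Z²
M = 729 (M = 27² = 729)
-13729 + M = -13729 + 729 = -13000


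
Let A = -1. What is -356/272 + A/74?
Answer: -3327/2516 ≈ -1.3223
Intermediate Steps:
-356/272 + A/74 = -356/272 - 1/74 = -356*1/272 - 1*1/74 = -89/68 - 1/74 = -3327/2516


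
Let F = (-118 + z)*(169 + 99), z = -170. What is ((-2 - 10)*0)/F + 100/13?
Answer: 100/13 ≈ 7.6923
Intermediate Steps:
F = -77184 (F = (-118 - 170)*(169 + 99) = -288*268 = -77184)
((-2 - 10)*0)/F + 100/13 = ((-2 - 10)*0)/(-77184) + 100/13 = -12*0*(-1/77184) + 100*(1/13) = 0*(-1/77184) + 100/13 = 0 + 100/13 = 100/13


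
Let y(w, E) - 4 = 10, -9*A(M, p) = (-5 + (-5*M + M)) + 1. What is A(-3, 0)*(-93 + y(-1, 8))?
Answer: 632/9 ≈ 70.222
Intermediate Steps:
A(M, p) = 4/9 + 4*M/9 (A(M, p) = -((-5 + (-5*M + M)) + 1)/9 = -((-5 - 4*M) + 1)/9 = -(-4 - 4*M)/9 = 4/9 + 4*M/9)
y(w, E) = 14 (y(w, E) = 4 + 10 = 14)
A(-3, 0)*(-93 + y(-1, 8)) = (4/9 + (4/9)*(-3))*(-93 + 14) = (4/9 - 4/3)*(-79) = -8/9*(-79) = 632/9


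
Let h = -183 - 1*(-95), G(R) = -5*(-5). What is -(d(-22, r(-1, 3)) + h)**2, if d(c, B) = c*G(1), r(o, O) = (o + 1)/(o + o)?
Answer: -407044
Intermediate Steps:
G(R) = 25
r(o, O) = (1 + o)/(2*o) (r(o, O) = (1 + o)/((2*o)) = (1 + o)*(1/(2*o)) = (1 + o)/(2*o))
d(c, B) = 25*c (d(c, B) = c*25 = 25*c)
h = -88 (h = -183 + 95 = -88)
-(d(-22, r(-1, 3)) + h)**2 = -(25*(-22) - 88)**2 = -(-550 - 88)**2 = -1*(-638)**2 = -1*407044 = -407044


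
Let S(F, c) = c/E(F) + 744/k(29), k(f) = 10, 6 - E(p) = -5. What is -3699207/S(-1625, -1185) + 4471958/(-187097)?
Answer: 12685960721777/114316267 ≈ 1.1097e+5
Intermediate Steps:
E(p) = 11 (E(p) = 6 - 1*(-5) = 6 + 5 = 11)
S(F, c) = 372/5 + c/11 (S(F, c) = c/11 + 744/10 = c*(1/11) + 744*(⅒) = c/11 + 372/5 = 372/5 + c/11)
-3699207/S(-1625, -1185) + 4471958/(-187097) = -3699207/(372/5 + (1/11)*(-1185)) + 4471958/(-187097) = -3699207/(372/5 - 1185/11) + 4471958*(-1/187097) = -3699207/(-1833/55) - 4471958/187097 = -3699207*(-55/1833) - 4471958/187097 = 67818795/611 - 4471958/187097 = 12685960721777/114316267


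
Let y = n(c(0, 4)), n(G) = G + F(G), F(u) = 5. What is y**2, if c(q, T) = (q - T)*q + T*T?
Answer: 441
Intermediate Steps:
c(q, T) = T**2 + q*(q - T) (c(q, T) = q*(q - T) + T**2 = T**2 + q*(q - T))
n(G) = 5 + G (n(G) = G + 5 = 5 + G)
y = 21 (y = 5 + (4**2 + 0**2 - 1*4*0) = 5 + (16 + 0 + 0) = 5 + 16 = 21)
y**2 = 21**2 = 441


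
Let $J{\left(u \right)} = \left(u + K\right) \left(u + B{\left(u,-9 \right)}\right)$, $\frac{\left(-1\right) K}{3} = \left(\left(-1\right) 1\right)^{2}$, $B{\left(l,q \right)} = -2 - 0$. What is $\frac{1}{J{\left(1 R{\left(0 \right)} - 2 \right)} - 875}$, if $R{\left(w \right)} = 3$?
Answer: $- \frac{1}{873} \approx -0.0011455$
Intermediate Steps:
$B{\left(l,q \right)} = -2$ ($B{\left(l,q \right)} = -2 + 0 = -2$)
$K = -3$ ($K = - 3 \left(\left(-1\right) 1\right)^{2} = - 3 \left(-1\right)^{2} = \left(-3\right) 1 = -3$)
$J{\left(u \right)} = \left(-3 + u\right) \left(-2 + u\right)$ ($J{\left(u \right)} = \left(u - 3\right) \left(u - 2\right) = \left(-3 + u\right) \left(-2 + u\right)$)
$\frac{1}{J{\left(1 R{\left(0 \right)} - 2 \right)} - 875} = \frac{1}{\left(6 + \left(1 \cdot 3 - 2\right)^{2} - 5 \left(1 \cdot 3 - 2\right)\right) - 875} = \frac{1}{\left(6 + \left(3 - 2\right)^{2} - 5 \left(3 - 2\right)\right) - 875} = \frac{1}{\left(6 + 1^{2} - 5\right) - 875} = \frac{1}{\left(6 + 1 - 5\right) - 875} = \frac{1}{2 - 875} = \frac{1}{-873} = - \frac{1}{873}$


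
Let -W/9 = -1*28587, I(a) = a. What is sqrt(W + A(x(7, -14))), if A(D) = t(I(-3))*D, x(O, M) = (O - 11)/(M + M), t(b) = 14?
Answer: sqrt(257285) ≈ 507.23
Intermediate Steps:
x(O, M) = (-11 + O)/(2*M) (x(O, M) = (-11 + O)/((2*M)) = (-11 + O)*(1/(2*M)) = (-11 + O)/(2*M))
A(D) = 14*D
W = 257283 (W = -(-9)*28587 = -9*(-28587) = 257283)
sqrt(W + A(x(7, -14))) = sqrt(257283 + 14*((1/2)*(-11 + 7)/(-14))) = sqrt(257283 + 14*((1/2)*(-1/14)*(-4))) = sqrt(257283 + 14*(1/7)) = sqrt(257283 + 2) = sqrt(257285)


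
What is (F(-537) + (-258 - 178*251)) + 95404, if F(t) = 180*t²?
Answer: 51956888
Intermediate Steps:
(F(-537) + (-258 - 178*251)) + 95404 = (180*(-537)² + (-258 - 178*251)) + 95404 = (180*288369 + (-258 - 44678)) + 95404 = (51906420 - 44936) + 95404 = 51861484 + 95404 = 51956888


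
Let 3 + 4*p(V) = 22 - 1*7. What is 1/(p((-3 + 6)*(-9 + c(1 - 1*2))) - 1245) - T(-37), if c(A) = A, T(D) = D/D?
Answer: -1243/1242 ≈ -1.0008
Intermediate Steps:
T(D) = 1
p(V) = 3 (p(V) = -3/4 + (22 - 1*7)/4 = -3/4 + (22 - 7)/4 = -3/4 + (1/4)*15 = -3/4 + 15/4 = 3)
1/(p((-3 + 6)*(-9 + c(1 - 1*2))) - 1245) - T(-37) = 1/(3 - 1245) - 1*1 = 1/(-1242) - 1 = -1/1242 - 1 = -1243/1242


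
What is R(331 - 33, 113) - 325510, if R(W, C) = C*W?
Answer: -291836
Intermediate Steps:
R(331 - 33, 113) - 325510 = 113*(331 - 33) - 325510 = 113*298 - 325510 = 33674 - 325510 = -291836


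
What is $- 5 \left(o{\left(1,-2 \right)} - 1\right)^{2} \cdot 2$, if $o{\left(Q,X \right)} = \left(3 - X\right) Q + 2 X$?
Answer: $0$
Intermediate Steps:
$o{\left(Q,X \right)} = 2 X + Q \left(3 - X\right)$ ($o{\left(Q,X \right)} = Q \left(3 - X\right) + 2 X = 2 X + Q \left(3 - X\right)$)
$- 5 \left(o{\left(1,-2 \right)} - 1\right)^{2} \cdot 2 = - 5 \left(\left(2 \left(-2\right) + 3 \cdot 1 - 1 \left(-2\right)\right) - 1\right)^{2} \cdot 2 = - 5 \left(\left(-4 + 3 + 2\right) - 1\right)^{2} \cdot 2 = - 5 \left(1 - 1\right)^{2} \cdot 2 = - 5 \cdot 0^{2} \cdot 2 = \left(-5\right) 0 \cdot 2 = 0 \cdot 2 = 0$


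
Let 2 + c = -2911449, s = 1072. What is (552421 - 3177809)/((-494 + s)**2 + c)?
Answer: 2625388/2577367 ≈ 1.0186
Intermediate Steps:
c = -2911451 (c = -2 - 2911449 = -2911451)
(552421 - 3177809)/((-494 + s)**2 + c) = (552421 - 3177809)/((-494 + 1072)**2 - 2911451) = -2625388/(578**2 - 2911451) = -2625388/(334084 - 2911451) = -2625388/(-2577367) = -2625388*(-1/2577367) = 2625388/2577367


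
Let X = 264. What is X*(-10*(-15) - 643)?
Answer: -130152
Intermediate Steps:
X*(-10*(-15) - 643) = 264*(-10*(-15) - 643) = 264*(150 - 643) = 264*(-493) = -130152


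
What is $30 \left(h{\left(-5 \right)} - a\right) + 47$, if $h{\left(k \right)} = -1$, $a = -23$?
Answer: $707$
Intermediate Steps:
$30 \left(h{\left(-5 \right)} - a\right) + 47 = 30 \left(-1 - -23\right) + 47 = 30 \left(-1 + 23\right) + 47 = 30 \cdot 22 + 47 = 660 + 47 = 707$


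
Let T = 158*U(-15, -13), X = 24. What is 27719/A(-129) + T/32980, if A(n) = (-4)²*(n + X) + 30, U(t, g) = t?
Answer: -22952078/1360425 ≈ -16.871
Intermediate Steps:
T = -2370 (T = 158*(-15) = -2370)
A(n) = 414 + 16*n (A(n) = (-4)²*(n + 24) + 30 = 16*(24 + n) + 30 = (384 + 16*n) + 30 = 414 + 16*n)
27719/A(-129) + T/32980 = 27719/(414 + 16*(-129)) - 2370/32980 = 27719/(414 - 2064) - 2370*1/32980 = 27719/(-1650) - 237/3298 = 27719*(-1/1650) - 237/3298 = -27719/1650 - 237/3298 = -22952078/1360425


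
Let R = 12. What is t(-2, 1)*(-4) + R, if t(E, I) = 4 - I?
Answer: 0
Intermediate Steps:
t(-2, 1)*(-4) + R = (4 - 1*1)*(-4) + 12 = (4 - 1)*(-4) + 12 = 3*(-4) + 12 = -12 + 12 = 0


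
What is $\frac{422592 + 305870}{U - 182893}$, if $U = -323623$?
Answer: $- \frac{364231}{253258} \approx -1.4382$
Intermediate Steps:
$\frac{422592 + 305870}{U - 182893} = \frac{422592 + 305870}{-323623 - 182893} = \frac{728462}{-506516} = 728462 \left(- \frac{1}{506516}\right) = - \frac{364231}{253258}$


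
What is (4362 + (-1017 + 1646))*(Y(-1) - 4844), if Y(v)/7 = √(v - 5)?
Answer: -24176404 + 34937*I*√6 ≈ -2.4176e+7 + 85578.0*I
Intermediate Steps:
Y(v) = 7*√(-5 + v) (Y(v) = 7*√(v - 5) = 7*√(-5 + v))
(4362 + (-1017 + 1646))*(Y(-1) - 4844) = (4362 + (-1017 + 1646))*(7*√(-5 - 1) - 4844) = (4362 + 629)*(7*√(-6) - 4844) = 4991*(7*(I*√6) - 4844) = 4991*(7*I*√6 - 4844) = 4991*(-4844 + 7*I*√6) = -24176404 + 34937*I*√6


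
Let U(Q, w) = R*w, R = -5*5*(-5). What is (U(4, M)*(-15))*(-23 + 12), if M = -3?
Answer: -61875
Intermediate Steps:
R = 125 (R = -25*(-5) = 125)
U(Q, w) = 125*w
(U(4, M)*(-15))*(-23 + 12) = ((125*(-3))*(-15))*(-23 + 12) = -375*(-15)*(-11) = 5625*(-11) = -61875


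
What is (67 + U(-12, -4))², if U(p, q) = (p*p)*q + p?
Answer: 271441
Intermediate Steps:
U(p, q) = p + q*p² (U(p, q) = p²*q + p = q*p² + p = p + q*p²)
(67 + U(-12, -4))² = (67 - 12*(1 - 12*(-4)))² = (67 - 12*(1 + 48))² = (67 - 12*49)² = (67 - 588)² = (-521)² = 271441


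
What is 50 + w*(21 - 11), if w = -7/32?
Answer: 765/16 ≈ 47.813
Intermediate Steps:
w = -7/32 (w = -7*1/32 = -7/32 ≈ -0.21875)
50 + w*(21 - 11) = 50 - 7*(21 - 11)/32 = 50 - 7/32*10 = 50 - 35/16 = 765/16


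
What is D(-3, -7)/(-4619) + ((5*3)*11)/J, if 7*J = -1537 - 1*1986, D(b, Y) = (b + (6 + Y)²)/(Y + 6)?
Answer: -5341991/16272737 ≈ -0.32828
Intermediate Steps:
D(b, Y) = (b + (6 + Y)²)/(6 + Y)
J = -3523/7 (J = (-1537 - 1*1986)/7 = (-1537 - 1986)/7 = (⅐)*(-3523) = -3523/7 ≈ -503.29)
D(-3, -7)/(-4619) + ((5*3)*11)/J = (6 - 7 - 3/(6 - 7))/(-4619) + ((5*3)*11)/(-3523/7) = (6 - 7 - 3/(-1))*(-1/4619) + (15*11)*(-7/3523) = (6 - 7 - 3*(-1))*(-1/4619) + 165*(-7/3523) = (6 - 7 + 3)*(-1/4619) - 1155/3523 = 2*(-1/4619) - 1155/3523 = -2/4619 - 1155/3523 = -5341991/16272737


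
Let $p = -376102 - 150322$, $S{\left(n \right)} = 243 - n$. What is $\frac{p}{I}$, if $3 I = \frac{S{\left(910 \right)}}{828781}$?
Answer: $\frac{56907418584}{29} \approx 1.9623 \cdot 10^{9}$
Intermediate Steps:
$I = - \frac{667}{2486343}$ ($I = \frac{\left(243 - 910\right) \frac{1}{828781}}{3} = \frac{\left(-667\right) \frac{1}{828781}}{3} = \frac{1}{3} \left(- \frac{667}{828781}\right) = - \frac{667}{2486343} \approx -0.00026827$)
$p = -526424$ ($p = -376102 - 150322 = -526424$)
$\frac{p}{I} = - \frac{526424}{- \frac{667}{2486343}} = \left(-526424\right) \left(- \frac{2486343}{667}\right) = \frac{56907418584}{29}$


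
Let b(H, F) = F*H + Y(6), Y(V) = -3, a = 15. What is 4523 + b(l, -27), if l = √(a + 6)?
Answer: 4520 - 27*√21 ≈ 4396.3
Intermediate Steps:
l = √21 (l = √(15 + 6) = √21 ≈ 4.5826)
b(H, F) = -3 + F*H (b(H, F) = F*H - 3 = -3 + F*H)
4523 + b(l, -27) = 4523 + (-3 - 27*√21) = 4520 - 27*√21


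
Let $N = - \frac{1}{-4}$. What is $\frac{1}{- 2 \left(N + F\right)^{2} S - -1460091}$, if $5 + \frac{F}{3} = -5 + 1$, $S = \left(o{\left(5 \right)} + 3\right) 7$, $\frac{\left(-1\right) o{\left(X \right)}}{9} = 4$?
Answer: $\frac{8}{14325447} \approx 5.5845 \cdot 10^{-7}$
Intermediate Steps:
$o{\left(X \right)} = -36$ ($o{\left(X \right)} = \left(-9\right) 4 = -36$)
$N = \frac{1}{4}$ ($N = \left(-1\right) \left(- \frac{1}{4}\right) = \frac{1}{4} \approx 0.25$)
$S = -231$ ($S = \left(-36 + 3\right) 7 = \left(-33\right) 7 = -231$)
$F = -27$ ($F = -15 + 3 \left(-5 + 1\right) = -15 + 3 \left(-4\right) = -15 - 12 = -27$)
$\frac{1}{- 2 \left(N + F\right)^{2} S - -1460091} = \frac{1}{- 2 \left(\frac{1}{4} - 27\right)^{2} \left(-231\right) - -1460091} = \frac{1}{- 2 \left(- \frac{107}{4}\right)^{2} \left(-231\right) + 1460091} = \frac{1}{\left(-2\right) \frac{11449}{16} \left(-231\right) + 1460091} = \frac{1}{\left(- \frac{11449}{8}\right) \left(-231\right) + 1460091} = \frac{1}{\frac{2644719}{8} + 1460091} = \frac{1}{\frac{14325447}{8}} = \frac{8}{14325447}$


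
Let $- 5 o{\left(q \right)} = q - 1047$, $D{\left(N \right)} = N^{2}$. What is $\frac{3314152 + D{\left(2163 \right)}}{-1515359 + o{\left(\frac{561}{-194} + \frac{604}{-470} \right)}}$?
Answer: $- \frac{165630977450}{31398014627} \approx -5.2752$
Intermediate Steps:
$o{\left(q \right)} = \frac{1047}{5} - \frac{q}{5}$ ($o{\left(q \right)} = - \frac{q - 1047}{5} = - \frac{-1047 + q}{5} = \frac{1047}{5} - \frac{q}{5}$)
$\frac{3314152 + D{\left(2163 \right)}}{-1515359 + o{\left(\frac{561}{-194} + \frac{604}{-470} \right)}} = \frac{3314152 + 2163^{2}}{-1515359 + \left(\frac{1047}{5} - \frac{\frac{561}{-194} + \frac{604}{-470}}{5}\right)} = \frac{3314152 + 4678569}{-1515359 + \left(\frac{1047}{5} - \frac{561 \left(- \frac{1}{194}\right) + 604 \left(- \frac{1}{470}\right)}{5}\right)} = \frac{7992721}{-1515359 + \left(\frac{1047}{5} - \frac{- \frac{561}{194} - \frac{302}{235}}{5}\right)} = \frac{7992721}{-1515359 + \left(\frac{1047}{5} - - \frac{190423}{227950}\right)} = \frac{7992721}{-1515359 + \left(\frac{1047}{5} + \frac{190423}{227950}\right)} = \frac{7992721}{-1515359 + \frac{47923153}{227950}} = \frac{7992721}{- \frac{345378160897}{227950}} = 7992721 \left(- \frac{227950}{345378160897}\right) = - \frac{165630977450}{31398014627}$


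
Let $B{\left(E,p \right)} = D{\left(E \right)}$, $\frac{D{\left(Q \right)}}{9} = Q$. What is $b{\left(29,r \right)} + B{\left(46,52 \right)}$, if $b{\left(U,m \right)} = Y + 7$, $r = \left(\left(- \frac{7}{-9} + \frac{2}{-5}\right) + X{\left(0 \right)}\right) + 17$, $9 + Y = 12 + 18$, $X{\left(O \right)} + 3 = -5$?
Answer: $442$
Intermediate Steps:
$D{\left(Q \right)} = 9 Q$
$X{\left(O \right)} = -8$ ($X{\left(O \right)} = -3 - 5 = -8$)
$Y = 21$ ($Y = -9 + \left(12 + 18\right) = -9 + 30 = 21$)
$B{\left(E,p \right)} = 9 E$
$r = \frac{422}{45}$ ($r = \left(\left(- \frac{7}{-9} + \frac{2}{-5}\right) - 8\right) + 17 = \left(\left(\left(-7\right) \left(- \frac{1}{9}\right) + 2 \left(- \frac{1}{5}\right)\right) - 8\right) + 17 = \left(\left(\frac{7}{9} - \frac{2}{5}\right) - 8\right) + 17 = \left(\frac{17}{45} - 8\right) + 17 = - \frac{343}{45} + 17 = \frac{422}{45} \approx 9.3778$)
$b{\left(U,m \right)} = 28$ ($b{\left(U,m \right)} = 21 + 7 = 28$)
$b{\left(29,r \right)} + B{\left(46,52 \right)} = 28 + 9 \cdot 46 = 28 + 414 = 442$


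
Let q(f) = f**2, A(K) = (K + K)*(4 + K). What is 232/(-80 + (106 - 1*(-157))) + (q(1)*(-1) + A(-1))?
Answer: -1049/183 ≈ -5.7322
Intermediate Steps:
A(K) = 2*K*(4 + K) (A(K) = (2*K)*(4 + K) = 2*K*(4 + K))
232/(-80 + (106 - 1*(-157))) + (q(1)*(-1) + A(-1)) = 232/(-80 + (106 - 1*(-157))) + (1**2*(-1) + 2*(-1)*(4 - 1)) = 232/(-80 + (106 + 157)) + (1*(-1) + 2*(-1)*3) = 232/(-80 + 263) + (-1 - 6) = 232/183 - 7 = -1049/183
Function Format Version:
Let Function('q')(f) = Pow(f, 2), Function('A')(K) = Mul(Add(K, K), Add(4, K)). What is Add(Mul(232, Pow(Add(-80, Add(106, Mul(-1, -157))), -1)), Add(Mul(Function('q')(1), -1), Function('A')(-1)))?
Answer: Rational(-1049, 183) ≈ -5.7322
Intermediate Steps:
Function('A')(K) = Mul(2, K, Add(4, K)) (Function('A')(K) = Mul(Mul(2, K), Add(4, K)) = Mul(2, K, Add(4, K)))
Add(Mul(232, Pow(Add(-80, Add(106, Mul(-1, -157))), -1)), Add(Mul(Function('q')(1), -1), Function('A')(-1))) = Add(Mul(232, Pow(Add(-80, Add(106, Mul(-1, -157))), -1)), Add(Mul(Pow(1, 2), -1), Mul(2, -1, Add(4, -1)))) = Add(Mul(232, Pow(Add(-80, Add(106, 157)), -1)), Add(Mul(1, -1), Mul(2, -1, 3))) = Add(Mul(232, Pow(Add(-80, 263), -1)), Add(-1, -6)) = Add(Mul(232, Pow(183, -1)), -7) = Add(Mul(232, Rational(1, 183)), -7) = Add(Rational(232, 183), -7) = Rational(-1049, 183)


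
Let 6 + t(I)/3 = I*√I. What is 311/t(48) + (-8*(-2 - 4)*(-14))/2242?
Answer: -18224777/61966638 + 4976*√3/27639 ≈ 0.017724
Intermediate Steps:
t(I) = -18 + 3*I^(3/2) (t(I) = -18 + 3*(I*√I) = -18 + 3*I^(3/2))
311/t(48) + (-8*(-2 - 4)*(-14))/2242 = 311/(-18 + 3*48^(3/2)) + (-8*(-2 - 4)*(-14))/2242 = 311/(-18 + 3*(192*√3)) + (-8*(-6)*(-14))*(1/2242) = 311/(-18 + 576*√3) + (48*(-14))*(1/2242) = 311/(-18 + 576*√3) - 672*1/2242 = 311/(-18 + 576*√3) - 336/1121 = -336/1121 + 311/(-18 + 576*√3)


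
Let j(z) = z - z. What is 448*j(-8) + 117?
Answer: 117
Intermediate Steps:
j(z) = 0
448*j(-8) + 117 = 448*0 + 117 = 0 + 117 = 117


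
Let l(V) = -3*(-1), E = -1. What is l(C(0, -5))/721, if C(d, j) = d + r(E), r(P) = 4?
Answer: 3/721 ≈ 0.0041609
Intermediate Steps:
C(d, j) = 4 + d (C(d, j) = d + 4 = 4 + d)
l(V) = 3
l(C(0, -5))/721 = 3/721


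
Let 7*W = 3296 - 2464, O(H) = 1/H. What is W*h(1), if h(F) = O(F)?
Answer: 832/7 ≈ 118.86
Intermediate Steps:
O(H) = 1/H
h(F) = 1/F
W = 832/7 (W = (3296 - 2464)/7 = (⅐)*832 = 832/7 ≈ 118.86)
W*h(1) = (832/7)/1 = (832/7)*1 = 832/7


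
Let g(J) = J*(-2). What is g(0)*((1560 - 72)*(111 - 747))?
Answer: 0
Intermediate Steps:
g(J) = -2*J
g(0)*((1560 - 72)*(111 - 747)) = (-2*0)*((1560 - 72)*(111 - 747)) = 0*(1488*(-636)) = 0*(-946368) = 0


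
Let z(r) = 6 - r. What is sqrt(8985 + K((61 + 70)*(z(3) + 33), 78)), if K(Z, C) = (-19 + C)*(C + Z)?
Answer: sqrt(291831) ≈ 540.21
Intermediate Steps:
sqrt(8985 + K((61 + 70)*(z(3) + 33), 78)) = sqrt(8985 + (78**2 - 19*78 - 19*(61 + 70)*((6 - 1*3) + 33) + 78*((61 + 70)*((6 - 1*3) + 33)))) = sqrt(8985 + (6084 - 1482 - 2489*((6 - 3) + 33) + 78*(131*((6 - 3) + 33)))) = sqrt(8985 + (6084 - 1482 - 2489*(3 + 33) + 78*(131*(3 + 33)))) = sqrt(8985 + (6084 - 1482 - 2489*36 + 78*(131*36))) = sqrt(8985 + (6084 - 1482 - 19*4716 + 78*4716)) = sqrt(8985 + (6084 - 1482 - 89604 + 367848)) = sqrt(8985 + 282846) = sqrt(291831)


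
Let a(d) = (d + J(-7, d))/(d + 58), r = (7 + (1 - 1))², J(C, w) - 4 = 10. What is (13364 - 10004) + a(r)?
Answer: 359583/107 ≈ 3360.6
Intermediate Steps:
J(C, w) = 14 (J(C, w) = 4 + 10 = 14)
r = 49 (r = (7 + 0)² = 7² = 49)
a(d) = (14 + d)/(58 + d) (a(d) = (d + 14)/(d + 58) = (14 + d)/(58 + d))
(13364 - 10004) + a(r) = (13364 - 10004) + (14 + 49)/(58 + 49) = 3360 + 63/107 = 359583/107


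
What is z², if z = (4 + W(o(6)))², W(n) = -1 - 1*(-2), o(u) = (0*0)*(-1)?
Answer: 625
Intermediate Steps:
o(u) = 0 (o(u) = 0*(-1) = 0)
W(n) = 1 (W(n) = -1 + 2 = 1)
z = 25 (z = (4 + 1)² = 5² = 25)
z² = 25² = 625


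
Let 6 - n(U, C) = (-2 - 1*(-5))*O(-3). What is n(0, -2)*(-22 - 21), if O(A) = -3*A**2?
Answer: -3741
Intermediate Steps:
n(U, C) = 87 (n(U, C) = 6 - (-2 - 1*(-5))*(-3*(-3)**2) = 6 - (-2 + 5)*(-3*9) = 6 - 3*(-27) = 6 - 1*(-81) = 6 + 81 = 87)
n(0, -2)*(-22 - 21) = 87*(-22 - 21) = 87*(-43) = -3741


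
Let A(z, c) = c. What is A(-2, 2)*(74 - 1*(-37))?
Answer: 222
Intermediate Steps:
A(-2, 2)*(74 - 1*(-37)) = 2*(74 - 1*(-37)) = 2*(74 + 37) = 2*111 = 222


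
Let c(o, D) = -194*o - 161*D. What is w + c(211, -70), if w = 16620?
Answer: -13044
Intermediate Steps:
w + c(211, -70) = 16620 + (-194*211 - 161*(-70)) = 16620 + (-40934 + 11270) = 16620 - 29664 = -13044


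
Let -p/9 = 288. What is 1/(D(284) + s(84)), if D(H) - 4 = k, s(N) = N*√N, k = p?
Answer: -647/1526260 - 21*√21/763130 ≈ -0.00055002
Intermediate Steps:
p = -2592 (p = -9*288 = -2592)
k = -2592
s(N) = N^(3/2)
D(H) = -2588 (D(H) = 4 - 2592 = -2588)
1/(D(284) + s(84)) = 1/(-2588 + 84^(3/2)) = 1/(-2588 + 168*√21)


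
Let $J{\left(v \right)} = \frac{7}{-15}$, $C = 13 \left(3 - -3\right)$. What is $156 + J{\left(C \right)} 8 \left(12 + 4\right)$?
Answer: $\frac{1444}{15} \approx 96.267$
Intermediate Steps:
$C = 78$ ($C = 13 \left(3 + 3\right) = 13 \cdot 6 = 78$)
$J{\left(v \right)} = - \frac{7}{15}$ ($J{\left(v \right)} = 7 \left(- \frac{1}{15}\right) = - \frac{7}{15}$)
$156 + J{\left(C \right)} 8 \left(12 + 4\right) = 156 - \frac{7 \cdot 8 \left(12 + 4\right)}{15} = 156 - \frac{7 \cdot 8 \cdot 16}{15} = 156 - \frac{896}{15} = \frac{1444}{15}$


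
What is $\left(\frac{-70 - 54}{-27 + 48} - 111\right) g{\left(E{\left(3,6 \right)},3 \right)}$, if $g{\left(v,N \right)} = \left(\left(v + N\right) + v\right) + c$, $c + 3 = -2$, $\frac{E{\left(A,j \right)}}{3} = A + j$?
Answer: $- \frac{127660}{21} \approx -6079.0$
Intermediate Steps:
$E{\left(A,j \right)} = 3 A + 3 j$ ($E{\left(A,j \right)} = 3 \left(A + j\right) = 3 A + 3 j$)
$c = -5$ ($c = -3 - 2 = -5$)
$g{\left(v,N \right)} = -5 + N + 2 v$ ($g{\left(v,N \right)} = \left(\left(v + N\right) + v\right) - 5 = \left(\left(N + v\right) + v\right) - 5 = \left(N + 2 v\right) - 5 = -5 + N + 2 v$)
$\left(\frac{-70 - 54}{-27 + 48} - 111\right) g{\left(E{\left(3,6 \right)},3 \right)} = \left(\frac{-70 - 54}{-27 + 48} - 111\right) \left(-5 + 3 + 2 \left(3 \cdot 3 + 3 \cdot 6\right)\right) = \left(- \frac{124}{21} - 111\right) \left(-5 + 3 + 2 \left(9 + 18\right)\right) = \left(\left(-124\right) \frac{1}{21} - 111\right) \left(-5 + 3 + 2 \cdot 27\right) = \left(- \frac{124}{21} - 111\right) \left(-5 + 3 + 54\right) = \left(- \frac{2455}{21}\right) 52 = - \frac{127660}{21}$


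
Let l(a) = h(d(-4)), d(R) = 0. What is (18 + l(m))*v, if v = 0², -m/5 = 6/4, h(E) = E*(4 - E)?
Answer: 0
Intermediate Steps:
m = -15/2 (m = -30/4 = -5*3/2 = -15/2 ≈ -7.5000)
l(a) = 0 (l(a) = 0*(4 - 1*0) = 0*(4 + 0) = 0*4 = 0)
v = 0
(18 + l(m))*v = (18 + 0)*0 = 18*0 = 0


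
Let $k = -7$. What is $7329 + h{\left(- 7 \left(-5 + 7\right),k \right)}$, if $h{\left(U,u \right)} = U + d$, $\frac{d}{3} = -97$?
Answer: $7024$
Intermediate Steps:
$d = -291$ ($d = 3 \left(-97\right) = -291$)
$h{\left(U,u \right)} = -291 + U$ ($h{\left(U,u \right)} = U - 291 = -291 + U$)
$7329 + h{\left(- 7 \left(-5 + 7\right),k \right)} = 7329 - \left(291 + 7 \left(-5 + 7\right)\right) = 7329 - 305 = 7024$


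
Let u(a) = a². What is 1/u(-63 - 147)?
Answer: 1/44100 ≈ 2.2676e-5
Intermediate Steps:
1/u(-63 - 147) = 1/((-63 - 147)²) = 1/((-210)²) = 1/44100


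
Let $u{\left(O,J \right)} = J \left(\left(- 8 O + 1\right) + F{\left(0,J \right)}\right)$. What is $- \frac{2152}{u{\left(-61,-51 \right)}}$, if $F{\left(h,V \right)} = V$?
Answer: $\frac{1076}{11169} \approx 0.096338$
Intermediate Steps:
$u{\left(O,J \right)} = J \left(1 + J - 8 O\right)$ ($u{\left(O,J \right)} = J \left(\left(- 8 O + 1\right) + J\right) = J \left(\left(1 - 8 O\right) + J\right) = J \left(1 + J - 8 O\right)$)
$- \frac{2152}{u{\left(-61,-51 \right)}} = - \frac{2152}{\left(-51\right) \left(1 - 51 - -488\right)} = - \frac{2152}{\left(-51\right) \left(1 - 51 + 488\right)} = - \frac{2152}{\left(-51\right) 438} = - \frac{2152}{-22338} = \left(-2152\right) \left(- \frac{1}{22338}\right) = \frac{1076}{11169}$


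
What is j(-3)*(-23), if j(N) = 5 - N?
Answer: -184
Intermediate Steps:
j(-3)*(-23) = (5 - 1*(-3))*(-23) = (5 + 3)*(-23) = 8*(-23) = -184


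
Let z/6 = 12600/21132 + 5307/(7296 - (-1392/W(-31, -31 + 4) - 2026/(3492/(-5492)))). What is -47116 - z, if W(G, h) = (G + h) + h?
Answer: -4201296834457399/89147729329 ≈ -47127.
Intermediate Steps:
W(G, h) = G + 2*h
z = 1012419392235/89147729329 (z = 6*(12600/21132 + 5307/(7296 - (-1392/(-31 + 2*(-31 + 4)) - 2026/(3492/(-5492))))) = 6*(12600*(1/21132) + 5307/(7296 - (-1392/(-31 + 2*(-27)) - 2026/(3492*(-1/5492))))) = 6*(350/587 + 5307/(7296 - (-1392/(-31 - 54) - 2026/(-873/1373)))) = 6*(350/587 + 5307/(7296 - (-1392/(-85) - 2026*(-1373/873)))) = 6*(350/587 + 5307/(7296 - (-1392*(-1/85) + 2781698/873))) = 6*(350/587 + 5307/(7296 - (1392/85 + 2781698/873))) = 6*(350/587 + 5307/(7296 - 1*237659546/74205)) = 6*(350/587 + 5307/(7296 - 237659546/74205)) = 6*(350/587 + 5307/(303740134/74205)) = 6*(350/587 + 5307*(74205/303740134)) = 6*(350/587 + 393805935/303740134) = 6*(337473130745/178295458658) = 1012419392235/89147729329 ≈ 11.357)
-47116 - z = -47116 - 1*1012419392235/89147729329 = -47116 - 1012419392235/89147729329 = -4201296834457399/89147729329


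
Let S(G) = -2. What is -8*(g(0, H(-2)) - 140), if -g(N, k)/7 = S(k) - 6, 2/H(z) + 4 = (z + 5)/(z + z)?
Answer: 672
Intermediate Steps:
H(z) = 2/(-4 + (5 + z)/(2*z)) (H(z) = 2/(-4 + (z + 5)/(z + z)) = 2/(-4 + (5 + z)/((2*z))) = 2/(-4 + (5 + z)*(1/(2*z))) = 2/(-4 + (5 + z)/(2*z)))
g(N, k) = 56 (g(N, k) = -7*(-2 - 6) = -7*(-8) = 56)
-8*(g(0, H(-2)) - 140) = -8*(56 - 140) = -8*(-84) = 672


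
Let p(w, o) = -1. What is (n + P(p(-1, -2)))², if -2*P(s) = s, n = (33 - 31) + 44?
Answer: 8649/4 ≈ 2162.3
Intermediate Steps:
n = 46 (n = 2 + 44 = 46)
P(s) = -s/2
(n + P(p(-1, -2)))² = (46 - ½*(-1))² = (46 + ½)² = (93/2)² = 8649/4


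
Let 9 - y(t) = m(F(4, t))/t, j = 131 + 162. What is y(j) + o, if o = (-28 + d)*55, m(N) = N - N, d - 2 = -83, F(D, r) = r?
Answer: -5986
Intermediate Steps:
d = -81 (d = 2 - 83 = -81)
j = 293
m(N) = 0
y(t) = 9 (y(t) = 9 - 0/t = 9 - 1*0 = 9 + 0 = 9)
o = -5995 (o = (-28 - 81)*55 = -109*55 = -5995)
y(j) + o = 9 - 5995 = -5986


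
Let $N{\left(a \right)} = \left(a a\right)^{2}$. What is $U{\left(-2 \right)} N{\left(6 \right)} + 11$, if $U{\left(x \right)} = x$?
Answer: $-2581$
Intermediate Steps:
$N{\left(a \right)} = a^{4}$ ($N{\left(a \right)} = \left(a^{2}\right)^{2} = a^{4}$)
$U{\left(-2 \right)} N{\left(6 \right)} + 11 = - 2 \cdot 6^{4} + 11 = \left(-2\right) 1296 + 11 = -2592 + 11 = -2581$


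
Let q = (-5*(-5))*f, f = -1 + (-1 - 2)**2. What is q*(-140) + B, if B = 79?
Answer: -27921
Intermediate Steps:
f = 8 (f = -1 + (-3)**2 = -1 + 9 = 8)
q = 200 (q = -5*(-5)*8 = 25*8 = 200)
q*(-140) + B = 200*(-140) + 79 = -28000 + 79 = -27921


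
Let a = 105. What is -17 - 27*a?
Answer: -2852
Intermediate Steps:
-17 - 27*a = -17 - 27*105 = -17 - 2835 = -2852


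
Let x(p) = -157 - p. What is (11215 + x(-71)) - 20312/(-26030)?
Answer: 144854091/13015 ≈ 11130.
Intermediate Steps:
(11215 + x(-71)) - 20312/(-26030) = (11215 + (-157 - 1*(-71))) - 20312/(-26030) = (11215 + (-157 + 71)) - 20312*(-1/26030) = (11215 - 86) + 10156/13015 = 11129 + 10156/13015 = 144854091/13015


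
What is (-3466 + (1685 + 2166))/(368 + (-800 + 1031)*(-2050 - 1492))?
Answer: -385/817834 ≈ -0.00047076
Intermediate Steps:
(-3466 + (1685 + 2166))/(368 + (-800 + 1031)*(-2050 - 1492)) = (-3466 + 3851)/(368 + 231*(-3542)) = 385/(368 - 818202) = 385/(-817834) = 385*(-1/817834) = -385/817834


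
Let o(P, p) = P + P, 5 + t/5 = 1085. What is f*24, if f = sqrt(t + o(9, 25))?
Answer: 72*sqrt(602) ≈ 1766.6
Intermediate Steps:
t = 5400 (t = -25 + 5*1085 = -25 + 5425 = 5400)
o(P, p) = 2*P
f = 3*sqrt(602) (f = sqrt(5400 + 2*9) = sqrt(5400 + 18) = sqrt(5418) = 3*sqrt(602) ≈ 73.607)
f*24 = (3*sqrt(602))*24 = 72*sqrt(602)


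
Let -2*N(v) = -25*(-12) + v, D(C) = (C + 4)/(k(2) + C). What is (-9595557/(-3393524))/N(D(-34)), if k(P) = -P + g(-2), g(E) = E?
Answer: -20257287/1077443870 ≈ -0.018801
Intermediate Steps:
k(P) = -2 - P (k(P) = -P - 2 = -2 - P)
D(C) = (4 + C)/(-4 + C) (D(C) = (C + 4)/((-2 - 1*2) + C) = (4 + C)/((-2 - 2) + C) = (4 + C)/(-4 + C))
N(v) = -150 - v/2 (N(v) = -(-25*(-12) + v)/2 = -(300 + v)/2 = -150 - v/2)
(-9595557/(-3393524))/N(D(-34)) = (-9595557/(-3393524))/(-150 - (4 - 34)/(2*(-4 - 34))) = (-9595557*(-1/3393524))/(-150 - (-30)/(2*(-38))) = 9595557/(3393524*(-150 - (-1)*(-30)/76)) = 9595557/(3393524*(-150 - ½*15/19)) = 9595557/(3393524*(-150 - 15/38)) = 9595557/(3393524*(-5715/38)) = (9595557/3393524)*(-38/5715) = -20257287/1077443870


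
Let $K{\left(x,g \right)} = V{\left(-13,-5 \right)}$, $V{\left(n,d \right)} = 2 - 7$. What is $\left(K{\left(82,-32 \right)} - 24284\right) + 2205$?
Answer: $-22084$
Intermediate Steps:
$V{\left(n,d \right)} = -5$ ($V{\left(n,d \right)} = 2 - 7 = -5$)
$K{\left(x,g \right)} = -5$
$\left(K{\left(82,-32 \right)} - 24284\right) + 2205 = \left(-5 - 24284\right) + 2205 = -24289 + 2205 = -22084$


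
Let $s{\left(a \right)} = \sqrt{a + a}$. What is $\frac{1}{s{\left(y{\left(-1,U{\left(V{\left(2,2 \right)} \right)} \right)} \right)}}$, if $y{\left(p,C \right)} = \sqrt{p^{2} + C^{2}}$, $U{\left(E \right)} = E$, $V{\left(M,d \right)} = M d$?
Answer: $\frac{\sqrt{2} \cdot 17^{\frac{3}{4}}}{34} \approx 0.34824$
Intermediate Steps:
$y{\left(p,C \right)} = \sqrt{C^{2} + p^{2}}$
$s{\left(a \right)} = \sqrt{2} \sqrt{a}$ ($s{\left(a \right)} = \sqrt{2 a} = \sqrt{2} \sqrt{a}$)
$\frac{1}{s{\left(y{\left(-1,U{\left(V{\left(2,2 \right)} \right)} \right)} \right)}} = \frac{1}{\sqrt{2} \sqrt{\sqrt{\left(2 \cdot 2\right)^{2} + \left(-1\right)^{2}}}} = \frac{1}{\sqrt{2} \sqrt{\sqrt{4^{2} + 1}}} = \frac{1}{\sqrt{2} \sqrt{\sqrt{16 + 1}}} = \frac{1}{\sqrt{2} \sqrt{\sqrt{17}}} = \frac{1}{\sqrt{2} \sqrt[4]{17}} = \frac{\sqrt{2} \cdot 17^{\frac{3}{4}}}{34}$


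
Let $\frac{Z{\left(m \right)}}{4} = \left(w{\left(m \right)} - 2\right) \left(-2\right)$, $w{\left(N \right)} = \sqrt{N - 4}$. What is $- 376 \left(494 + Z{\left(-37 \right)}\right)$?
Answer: $-191760 + 3008 i \sqrt{41} \approx -1.9176 \cdot 10^{5} + 19261.0 i$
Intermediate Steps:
$w{\left(N \right)} = \sqrt{-4 + N}$
$Z{\left(m \right)} = 16 - 8 \sqrt{-4 + m}$ ($Z{\left(m \right)} = 4 \left(\sqrt{-4 + m} - 2\right) \left(-2\right) = 4 \left(-2 + \sqrt{-4 + m}\right) \left(-2\right) = 4 \left(4 - 2 \sqrt{-4 + m}\right) = 16 - 8 \sqrt{-4 + m}$)
$- 376 \left(494 + Z{\left(-37 \right)}\right) = - 376 \left(494 + \left(16 - 8 \sqrt{-4 - 37}\right)\right) = - 376 \left(494 + \left(16 - 8 \sqrt{-41}\right)\right) = - 376 \left(494 + \left(16 - 8 i \sqrt{41}\right)\right) = - 376 \left(510 - 8 i \sqrt{41}\right) = -191760 + 3008 i \sqrt{41}$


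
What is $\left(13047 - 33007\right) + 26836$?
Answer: $6876$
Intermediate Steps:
$\left(13047 - 33007\right) + 26836 = -19960 + 26836 = 6876$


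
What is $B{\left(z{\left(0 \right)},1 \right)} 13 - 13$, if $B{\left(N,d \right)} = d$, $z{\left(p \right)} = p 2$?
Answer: $0$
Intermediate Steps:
$z{\left(p \right)} = 2 p$
$B{\left(z{\left(0 \right)},1 \right)} 13 - 13 = 1 \cdot 13 - 13 = 13 - 13 = 0$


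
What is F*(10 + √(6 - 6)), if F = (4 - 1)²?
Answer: 90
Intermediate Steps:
F = 9 (F = 3² = 9)
F*(10 + √(6 - 6)) = 9*(10 + √(6 - 6)) = 9*(10 + √0) = 9*(10 + 0) = 9*10 = 90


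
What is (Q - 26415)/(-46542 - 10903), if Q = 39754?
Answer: -13339/57445 ≈ -0.23220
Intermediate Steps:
(Q - 26415)/(-46542 - 10903) = (39754 - 26415)/(-46542 - 10903) = 13339/(-57445) = 13339*(-1/57445) = -13339/57445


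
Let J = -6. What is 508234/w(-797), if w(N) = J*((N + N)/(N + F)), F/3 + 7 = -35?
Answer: -234549991/4782 ≈ -49049.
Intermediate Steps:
F = -126 (F = -21 + 3*(-35) = -21 - 105 = -126)
w(N) = -12*N/(-126 + N) (w(N) = -6*(N + N)/(N - 126) = -6*2*N/(-126 + N) = -12*N/(-126 + N))
508234/w(-797) = 508234/((-12*(-797)/(-126 - 797))) = 508234/((-12*(-797)/(-923))) = 508234/((-12*(-797)*(-1/923))) = 508234/(-9564/923) = 508234*(-923/9564) = -234549991/4782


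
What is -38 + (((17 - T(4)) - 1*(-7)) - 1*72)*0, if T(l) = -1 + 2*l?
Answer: -38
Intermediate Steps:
-38 + (((17 - T(4)) - 1*(-7)) - 1*72)*0 = -38 + (((17 - (-1 + 2*4)) - 1*(-7)) - 1*72)*0 = -38 + (((17 - (-1 + 8)) + 7) - 72)*0 = -38 + (((17 - 1*7) + 7) - 72)*0 = -38 + (((17 - 7) + 7) - 72)*0 = -38 + ((10 + 7) - 72)*0 = -38 + (17 - 72)*0 = -38 - 55*0 = -38 + 0 = -38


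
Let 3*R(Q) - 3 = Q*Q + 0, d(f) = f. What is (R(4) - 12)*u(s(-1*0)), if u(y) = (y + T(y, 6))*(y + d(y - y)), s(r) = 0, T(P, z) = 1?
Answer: 0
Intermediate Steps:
R(Q) = 1 + Q²/3 (R(Q) = 1 + (Q*Q + 0)/3 = 1 + (Q² + 0)/3 = 1 + Q²/3)
u(y) = y*(1 + y) (u(y) = (y + 1)*(y + (y - y)) = (1 + y)*(y + 0) = (1 + y)*y = y*(1 + y))
(R(4) - 12)*u(s(-1*0)) = ((1 + (⅓)*4²) - 12)*(0*(1 + 0)) = ((1 + (⅓)*16) - 12)*(0*1) = ((1 + 16/3) - 12)*0 = (19/3 - 12)*0 = -17/3*0 = 0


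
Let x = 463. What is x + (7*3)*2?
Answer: 505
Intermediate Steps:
x + (7*3)*2 = 463 + (7*3)*2 = 463 + 21*2 = 463 + 42 = 505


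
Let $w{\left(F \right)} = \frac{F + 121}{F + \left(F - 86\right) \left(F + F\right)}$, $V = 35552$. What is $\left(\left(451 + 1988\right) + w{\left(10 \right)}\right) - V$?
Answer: $- \frac{50000761}{1510} \approx -33113.0$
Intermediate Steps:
$w{\left(F \right)} = \frac{121 + F}{F + 2 F \left(-86 + F\right)}$ ($w{\left(F \right)} = \frac{121 + F}{F + \left(-86 + F\right) 2 F} = \frac{121 + F}{F + 2 F \left(-86 + F\right)}$)
$\left(\left(451 + 1988\right) + w{\left(10 \right)}\right) - V = \left(\left(451 + 1988\right) + \frac{121 + 10}{10 \left(-171 + 2 \cdot 10\right)}\right) - 35552 = \left(2439 + \frac{1}{10} \frac{1}{-171 + 20} \cdot 131\right) - 35552 = \left(2439 + \frac{1}{10} \frac{1}{-151} \cdot 131\right) - 35552 = \left(2439 + \frac{1}{10} \left(- \frac{1}{151}\right) 131\right) - 35552 = \left(2439 - \frac{131}{1510}\right) - 35552 = \frac{3682759}{1510} - 35552 = - \frac{50000761}{1510}$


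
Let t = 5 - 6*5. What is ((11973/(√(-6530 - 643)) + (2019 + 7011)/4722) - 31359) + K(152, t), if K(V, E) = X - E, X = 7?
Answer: -24652844/787 - 3991*I*√797/797 ≈ -31325.0 - 141.37*I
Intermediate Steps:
t = -25 (t = 5 - 30 = -25)
K(V, E) = 7 - E
((11973/(√(-6530 - 643)) + (2019 + 7011)/4722) - 31359) + K(152, t) = ((11973/(√(-6530 - 643)) + (2019 + 7011)/4722) - 31359) + (7 - 1*(-25)) = ((11973/(√(-7173)) + 9030*(1/4722)) - 31359) + (7 + 25) = ((11973/((3*I*√797)) + 1505/787) - 31359) + 32 = ((11973*(-I*√797/2391) + 1505/787) - 31359) + 32 = ((-3991*I*√797/797 + 1505/787) - 31359) + 32 = ((1505/787 - 3991*I*√797/797) - 31359) + 32 = (-24678028/787 - 3991*I*√797/797) + 32 = -24652844/787 - 3991*I*√797/797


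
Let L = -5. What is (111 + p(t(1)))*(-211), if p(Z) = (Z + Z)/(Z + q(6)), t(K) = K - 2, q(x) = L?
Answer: -70474/3 ≈ -23491.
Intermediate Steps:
q(x) = -5
t(K) = -2 + K
p(Z) = 2*Z/(-5 + Z) (p(Z) = (Z + Z)/(Z - 5) = (2*Z)/(-5 + Z) = 2*Z/(-5 + Z))
(111 + p(t(1)))*(-211) = (111 + 2*(-2 + 1)/(-5 + (-2 + 1)))*(-211) = (111 + 2*(-1)/(-5 - 1))*(-211) = (111 + 2*(-1)/(-6))*(-211) = (111 + 2*(-1)*(-⅙))*(-211) = (111 + ⅓)*(-211) = (334/3)*(-211) = -70474/3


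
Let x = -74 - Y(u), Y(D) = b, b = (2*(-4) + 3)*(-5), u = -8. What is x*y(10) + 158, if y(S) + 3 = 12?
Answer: -733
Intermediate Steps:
y(S) = 9 (y(S) = -3 + 12 = 9)
b = 25 (b = (-8 + 3)*(-5) = -5*(-5) = 25)
Y(D) = 25
x = -99 (x = -74 - 1*25 = -74 - 25 = -99)
x*y(10) + 158 = -99*9 + 158 = -891 + 158 = -733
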